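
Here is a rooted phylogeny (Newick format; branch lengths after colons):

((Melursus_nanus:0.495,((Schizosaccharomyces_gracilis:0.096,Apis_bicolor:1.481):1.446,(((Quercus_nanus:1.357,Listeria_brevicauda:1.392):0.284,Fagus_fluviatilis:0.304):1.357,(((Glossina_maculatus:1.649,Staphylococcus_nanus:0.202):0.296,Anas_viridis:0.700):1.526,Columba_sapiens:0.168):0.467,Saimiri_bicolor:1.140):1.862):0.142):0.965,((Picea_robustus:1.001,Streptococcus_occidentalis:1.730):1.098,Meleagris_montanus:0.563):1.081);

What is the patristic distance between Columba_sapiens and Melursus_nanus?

The path runs Columba_sapiens → … → MRCA → … → Melursus_nanus; the MRCA is the node subtending (Melursus_nanus,((Schizosaccharomyces_gracilis,Apis_bicolor),(((Quercus_nanus,Listeria_brevicauda),Fagus_fluviatilis),(((Glossina_maculatus,Staphylococcus_nanus),Anas_viridis),Columba_sapiens),Saimiri_bicolor))).
Branch lengths along that path: 0.168 + 0.467 + 1.862 + 0.142 + 0.495 = 3.134.

3.134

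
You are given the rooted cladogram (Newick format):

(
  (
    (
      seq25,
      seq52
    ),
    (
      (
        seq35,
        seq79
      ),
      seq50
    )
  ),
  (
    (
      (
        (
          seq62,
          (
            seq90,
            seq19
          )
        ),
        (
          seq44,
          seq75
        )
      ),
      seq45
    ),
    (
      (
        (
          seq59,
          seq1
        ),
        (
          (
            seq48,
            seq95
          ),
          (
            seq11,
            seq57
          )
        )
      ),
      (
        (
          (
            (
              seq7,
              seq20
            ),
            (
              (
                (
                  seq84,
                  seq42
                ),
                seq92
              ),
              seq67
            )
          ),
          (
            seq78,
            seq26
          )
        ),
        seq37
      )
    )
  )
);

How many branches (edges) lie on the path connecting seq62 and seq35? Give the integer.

The MRCA of seq62 and seq35 is the root of the tree.
From seq62 up to that node: 5 branches. From seq35 up to the same node: 4 branches. Total: 5 + 4 = 9.

9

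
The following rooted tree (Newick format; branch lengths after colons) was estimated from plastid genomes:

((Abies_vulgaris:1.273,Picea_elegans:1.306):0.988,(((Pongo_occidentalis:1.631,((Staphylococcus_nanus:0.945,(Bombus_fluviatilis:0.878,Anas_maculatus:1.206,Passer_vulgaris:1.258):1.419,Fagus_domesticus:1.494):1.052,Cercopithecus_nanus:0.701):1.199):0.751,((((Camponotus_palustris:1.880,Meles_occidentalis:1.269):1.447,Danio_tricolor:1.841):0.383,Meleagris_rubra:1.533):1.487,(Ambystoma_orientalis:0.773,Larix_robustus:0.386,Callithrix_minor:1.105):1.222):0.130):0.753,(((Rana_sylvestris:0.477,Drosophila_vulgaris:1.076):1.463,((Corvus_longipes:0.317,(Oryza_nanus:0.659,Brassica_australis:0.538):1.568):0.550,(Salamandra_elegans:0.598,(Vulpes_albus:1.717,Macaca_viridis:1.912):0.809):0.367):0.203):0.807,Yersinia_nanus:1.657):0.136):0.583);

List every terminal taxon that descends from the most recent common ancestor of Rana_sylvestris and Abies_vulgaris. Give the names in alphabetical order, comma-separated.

Tracing Rana_sylvestris: it sits inside (Rana_sylvestris,Drosophila_vulgaris).
Tracing Abies_vulgaris: it sits inside (Abies_vulgaris,Picea_elegans).
The smallest clade enclosing both is the whole tree (their MRCA is the root), so the answer is all 25 tips in alphabetical order.

Abies_vulgaris, Ambystoma_orientalis, Anas_maculatus, Bombus_fluviatilis, Brassica_australis, Callithrix_minor, Camponotus_palustris, Cercopithecus_nanus, Corvus_longipes, Danio_tricolor, Drosophila_vulgaris, Fagus_domesticus, Larix_robustus, Macaca_viridis, Meleagris_rubra, Meles_occidentalis, Oryza_nanus, Passer_vulgaris, Picea_elegans, Pongo_occidentalis, Rana_sylvestris, Salamandra_elegans, Staphylococcus_nanus, Vulpes_albus, Yersinia_nanus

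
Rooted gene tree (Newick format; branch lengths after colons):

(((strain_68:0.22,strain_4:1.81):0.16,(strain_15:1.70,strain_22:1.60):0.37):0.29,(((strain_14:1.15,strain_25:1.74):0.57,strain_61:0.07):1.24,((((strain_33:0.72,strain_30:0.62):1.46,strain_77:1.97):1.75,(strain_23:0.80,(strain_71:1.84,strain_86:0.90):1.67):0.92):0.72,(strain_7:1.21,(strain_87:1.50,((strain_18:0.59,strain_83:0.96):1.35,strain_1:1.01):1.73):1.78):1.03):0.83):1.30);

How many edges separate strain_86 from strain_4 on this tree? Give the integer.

The MRCA of strain_86 and strain_4 is the root of the tree.
From strain_86 up to that node: 6 branches. From strain_4 up to the same node: 3 branches. Total: 6 + 3 = 9.

9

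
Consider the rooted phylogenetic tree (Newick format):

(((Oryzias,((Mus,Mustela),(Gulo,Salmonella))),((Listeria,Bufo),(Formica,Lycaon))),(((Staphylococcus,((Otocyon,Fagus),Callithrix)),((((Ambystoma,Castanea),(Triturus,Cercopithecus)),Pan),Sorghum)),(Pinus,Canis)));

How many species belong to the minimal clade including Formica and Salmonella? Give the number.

9

The MRCA of Formica and Salmonella is the node subtending ((Oryzias,((Mus,Mustela),(Gulo,Salmonella))),((Listeria,Bufo),(Formica,Lycaon))).
That clade contains 9 terminal taxa: Bufo, Formica, Gulo, Listeria, Lycaon, Mus, Mustela, Oryzias, Salmonella.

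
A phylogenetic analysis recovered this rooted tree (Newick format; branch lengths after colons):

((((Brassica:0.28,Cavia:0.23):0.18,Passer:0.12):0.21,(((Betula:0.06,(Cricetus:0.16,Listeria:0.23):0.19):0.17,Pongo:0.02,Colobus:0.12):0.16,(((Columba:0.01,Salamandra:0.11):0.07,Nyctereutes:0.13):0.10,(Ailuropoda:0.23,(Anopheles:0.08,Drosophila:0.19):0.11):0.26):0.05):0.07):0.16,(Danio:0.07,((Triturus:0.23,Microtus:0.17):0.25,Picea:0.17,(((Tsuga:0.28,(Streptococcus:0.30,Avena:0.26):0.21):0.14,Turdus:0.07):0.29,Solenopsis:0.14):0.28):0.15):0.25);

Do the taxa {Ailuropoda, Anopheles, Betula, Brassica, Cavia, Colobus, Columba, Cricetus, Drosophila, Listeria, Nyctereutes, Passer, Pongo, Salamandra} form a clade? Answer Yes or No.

Yes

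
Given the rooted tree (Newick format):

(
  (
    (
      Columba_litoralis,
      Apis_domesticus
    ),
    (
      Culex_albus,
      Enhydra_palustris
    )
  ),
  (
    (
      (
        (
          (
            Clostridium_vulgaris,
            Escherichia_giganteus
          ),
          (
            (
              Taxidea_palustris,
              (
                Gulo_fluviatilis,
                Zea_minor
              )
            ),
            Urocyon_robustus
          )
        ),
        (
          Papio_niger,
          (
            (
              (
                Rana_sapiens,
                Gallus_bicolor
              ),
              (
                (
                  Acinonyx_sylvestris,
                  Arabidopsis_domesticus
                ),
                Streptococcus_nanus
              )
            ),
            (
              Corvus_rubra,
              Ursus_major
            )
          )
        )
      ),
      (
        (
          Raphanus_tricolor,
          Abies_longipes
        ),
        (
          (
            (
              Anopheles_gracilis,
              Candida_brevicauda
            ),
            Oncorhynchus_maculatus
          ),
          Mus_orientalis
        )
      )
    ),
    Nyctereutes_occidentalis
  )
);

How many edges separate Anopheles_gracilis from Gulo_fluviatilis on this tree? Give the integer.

The MRCA of Anopheles_gracilis and Gulo_fluviatilis is the node subtending ((((Clostridium_vulgaris,Escherichia_giganteus),((Taxidea_palustris,(Gulo_fluviatilis,Zea_minor)),Urocyon_robustus)),(Papio_niger,(((Rana_sapiens,Gallus_bicolor),((Acinonyx_sylvestris,Arabidopsis_domesticus),Streptococcus_nanus)),(Corvus_rubra,Ursus_major)))),((Raphanus_tricolor,Abies_longipes),(((Anopheles_gracilis,Candida_brevicauda),Oncorhynchus_maculatus),Mus_orientalis))).
From Anopheles_gracilis up to that node: 5 branches. From Gulo_fluviatilis up to the same node: 6 branches. Total: 5 + 6 = 11.

11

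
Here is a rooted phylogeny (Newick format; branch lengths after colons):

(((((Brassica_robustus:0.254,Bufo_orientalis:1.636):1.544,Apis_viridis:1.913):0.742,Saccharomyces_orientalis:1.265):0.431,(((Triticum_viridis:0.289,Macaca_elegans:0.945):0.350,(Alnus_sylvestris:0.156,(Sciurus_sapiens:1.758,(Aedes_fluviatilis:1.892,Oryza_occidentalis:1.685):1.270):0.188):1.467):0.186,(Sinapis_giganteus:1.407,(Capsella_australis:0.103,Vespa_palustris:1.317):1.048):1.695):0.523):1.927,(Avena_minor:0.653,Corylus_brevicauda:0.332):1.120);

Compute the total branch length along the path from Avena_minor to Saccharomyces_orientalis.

The path runs Avena_minor → … → MRCA → … → Saccharomyces_orientalis; the MRCA is the root of the tree.
Branch lengths along that path: 0.653 + 1.120 + 1.927 + 0.431 + 1.265 = 5.396.

5.396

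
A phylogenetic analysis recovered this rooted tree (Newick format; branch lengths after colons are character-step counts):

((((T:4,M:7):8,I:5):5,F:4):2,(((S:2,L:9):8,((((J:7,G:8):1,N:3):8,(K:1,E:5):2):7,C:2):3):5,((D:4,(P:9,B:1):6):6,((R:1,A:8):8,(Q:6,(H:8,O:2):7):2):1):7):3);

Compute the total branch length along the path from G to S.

37

The path runs G → … → MRCA → … → S; the MRCA is the node subtending ((S,L),((((J,G),N),(K,E)),C)).
Branch lengths along that path: 8 + 1 + 8 + 7 + 3 + 8 + 2 = 37.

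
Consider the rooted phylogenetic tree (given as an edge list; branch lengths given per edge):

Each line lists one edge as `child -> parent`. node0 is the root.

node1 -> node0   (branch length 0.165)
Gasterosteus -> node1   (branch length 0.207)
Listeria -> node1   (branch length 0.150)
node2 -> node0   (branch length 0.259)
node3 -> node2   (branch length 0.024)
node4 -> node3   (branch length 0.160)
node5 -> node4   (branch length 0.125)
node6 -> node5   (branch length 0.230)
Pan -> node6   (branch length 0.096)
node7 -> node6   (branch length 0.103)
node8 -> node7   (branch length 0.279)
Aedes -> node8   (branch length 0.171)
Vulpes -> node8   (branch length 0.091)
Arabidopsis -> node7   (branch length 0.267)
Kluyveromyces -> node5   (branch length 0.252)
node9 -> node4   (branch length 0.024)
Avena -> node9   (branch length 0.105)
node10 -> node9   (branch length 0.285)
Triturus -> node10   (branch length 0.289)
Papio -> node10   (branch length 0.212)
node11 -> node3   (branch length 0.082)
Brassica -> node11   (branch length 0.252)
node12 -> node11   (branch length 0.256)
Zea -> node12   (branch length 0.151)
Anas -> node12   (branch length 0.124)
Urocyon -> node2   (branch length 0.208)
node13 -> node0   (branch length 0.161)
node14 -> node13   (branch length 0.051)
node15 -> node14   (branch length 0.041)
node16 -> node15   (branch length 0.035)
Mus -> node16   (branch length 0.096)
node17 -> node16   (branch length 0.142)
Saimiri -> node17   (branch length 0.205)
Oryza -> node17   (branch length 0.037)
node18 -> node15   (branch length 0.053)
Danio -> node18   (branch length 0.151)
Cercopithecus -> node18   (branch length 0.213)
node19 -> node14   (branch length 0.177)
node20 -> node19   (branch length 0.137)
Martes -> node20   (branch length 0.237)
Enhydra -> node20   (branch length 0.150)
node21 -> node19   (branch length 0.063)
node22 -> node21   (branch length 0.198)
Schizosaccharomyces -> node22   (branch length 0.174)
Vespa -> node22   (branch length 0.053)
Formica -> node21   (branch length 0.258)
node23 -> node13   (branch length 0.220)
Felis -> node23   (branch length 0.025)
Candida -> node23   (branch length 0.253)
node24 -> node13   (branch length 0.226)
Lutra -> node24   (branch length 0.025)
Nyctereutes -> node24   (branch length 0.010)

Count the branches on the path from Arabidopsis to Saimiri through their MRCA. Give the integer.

13

The MRCA of Arabidopsis and Saimiri is the root of the tree.
From Arabidopsis up to that node: 7 branches. From Saimiri up to the same node: 6 branches. Total: 7 + 6 = 13.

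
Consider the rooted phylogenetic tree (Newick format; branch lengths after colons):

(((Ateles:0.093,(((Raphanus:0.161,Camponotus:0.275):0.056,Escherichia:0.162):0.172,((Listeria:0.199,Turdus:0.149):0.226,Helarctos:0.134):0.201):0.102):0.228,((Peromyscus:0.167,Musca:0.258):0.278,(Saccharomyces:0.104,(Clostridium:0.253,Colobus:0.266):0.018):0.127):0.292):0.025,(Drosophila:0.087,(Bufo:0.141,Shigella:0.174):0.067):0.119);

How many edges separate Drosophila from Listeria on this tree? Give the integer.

The MRCA of Drosophila and Listeria is the root of the tree.
From Drosophila up to that node: 2 branches. From Listeria up to the same node: 6 branches. Total: 2 + 6 = 8.

8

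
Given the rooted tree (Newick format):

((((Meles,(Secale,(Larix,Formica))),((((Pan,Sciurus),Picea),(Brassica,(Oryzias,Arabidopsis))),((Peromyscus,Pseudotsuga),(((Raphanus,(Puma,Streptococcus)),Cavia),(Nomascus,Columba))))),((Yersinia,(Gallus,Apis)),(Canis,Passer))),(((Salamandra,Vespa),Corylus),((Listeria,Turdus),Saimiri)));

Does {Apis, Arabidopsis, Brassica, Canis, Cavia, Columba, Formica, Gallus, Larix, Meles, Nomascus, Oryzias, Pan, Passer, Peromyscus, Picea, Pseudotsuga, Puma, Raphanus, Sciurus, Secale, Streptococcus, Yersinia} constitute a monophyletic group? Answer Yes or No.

Yes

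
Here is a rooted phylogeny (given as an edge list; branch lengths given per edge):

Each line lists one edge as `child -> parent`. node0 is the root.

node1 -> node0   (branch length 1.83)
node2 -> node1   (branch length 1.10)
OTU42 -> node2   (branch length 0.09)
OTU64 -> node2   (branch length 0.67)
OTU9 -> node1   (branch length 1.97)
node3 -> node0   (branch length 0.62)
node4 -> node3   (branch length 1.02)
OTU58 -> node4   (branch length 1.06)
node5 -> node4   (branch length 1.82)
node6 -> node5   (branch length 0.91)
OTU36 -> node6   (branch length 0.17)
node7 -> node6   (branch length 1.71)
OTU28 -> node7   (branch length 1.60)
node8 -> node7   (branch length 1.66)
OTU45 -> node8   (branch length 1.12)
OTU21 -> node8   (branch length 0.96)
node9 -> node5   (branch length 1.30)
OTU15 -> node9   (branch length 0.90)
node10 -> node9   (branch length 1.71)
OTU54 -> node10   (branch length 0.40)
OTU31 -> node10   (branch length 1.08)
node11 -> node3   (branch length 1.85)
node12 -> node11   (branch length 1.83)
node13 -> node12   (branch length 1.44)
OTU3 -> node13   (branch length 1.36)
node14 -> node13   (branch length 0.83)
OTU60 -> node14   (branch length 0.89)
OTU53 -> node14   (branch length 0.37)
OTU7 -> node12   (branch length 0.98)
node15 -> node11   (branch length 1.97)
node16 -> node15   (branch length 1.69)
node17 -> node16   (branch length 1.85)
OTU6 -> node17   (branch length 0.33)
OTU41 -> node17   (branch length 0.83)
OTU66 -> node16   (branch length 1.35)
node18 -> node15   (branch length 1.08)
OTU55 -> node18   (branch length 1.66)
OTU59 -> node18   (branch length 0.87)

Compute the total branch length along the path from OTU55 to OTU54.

The path runs OTU55 → … → MRCA → … → OTU54; the MRCA is the node subtending ((OTU58,((OTU36,(OTU28,(OTU45,OTU21))),(OTU15,(OTU54,OTU31)))),(((OTU3,(OTU60,OTU53)),OTU7),(((OTU6,OTU41),OTU66),(OTU55,OTU59)))).
Branch lengths along that path: 1.66 + 1.08 + 1.97 + 1.85 + 1.02 + 1.82 + 1.30 + 1.71 + 0.40 = 12.81.

12.81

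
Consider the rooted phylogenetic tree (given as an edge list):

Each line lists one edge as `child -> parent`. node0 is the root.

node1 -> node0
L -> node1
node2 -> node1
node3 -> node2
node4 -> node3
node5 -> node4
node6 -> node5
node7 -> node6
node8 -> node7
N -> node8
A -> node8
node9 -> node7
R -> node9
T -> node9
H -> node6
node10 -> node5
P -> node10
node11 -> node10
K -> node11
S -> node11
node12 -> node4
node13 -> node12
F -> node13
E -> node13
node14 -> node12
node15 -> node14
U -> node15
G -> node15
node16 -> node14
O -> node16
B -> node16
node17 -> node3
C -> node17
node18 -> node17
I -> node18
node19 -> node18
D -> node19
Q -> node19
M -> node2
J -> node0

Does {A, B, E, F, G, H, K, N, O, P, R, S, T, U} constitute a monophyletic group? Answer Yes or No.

The most recent common ancestor of these taxa subtends (((((N,A),(R,T)),H),(P,(K,S))),((F,E),((U,G),(O,B)))).
That clade has exactly 14 tips — every listed taxon and nothing else — so the group is monophyletic.

Yes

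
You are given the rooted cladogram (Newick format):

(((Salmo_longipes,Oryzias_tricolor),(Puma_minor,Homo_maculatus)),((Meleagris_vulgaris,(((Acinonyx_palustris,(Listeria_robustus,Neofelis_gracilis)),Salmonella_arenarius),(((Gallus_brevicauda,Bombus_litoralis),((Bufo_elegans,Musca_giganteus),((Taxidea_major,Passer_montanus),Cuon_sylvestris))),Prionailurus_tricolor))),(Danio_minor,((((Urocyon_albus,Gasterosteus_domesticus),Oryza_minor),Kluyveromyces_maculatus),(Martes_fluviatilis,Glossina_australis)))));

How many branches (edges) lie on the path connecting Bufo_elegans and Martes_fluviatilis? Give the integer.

The MRCA of Bufo_elegans and Martes_fluviatilis is the node subtending ((Meleagris_vulgaris,(((Acinonyx_palustris,(Listeria_robustus,Neofelis_gracilis)),Salmonella_arenarius),(((Gallus_brevicauda,Bombus_litoralis),((Bufo_elegans,Musca_giganteus),((Taxidea_major,Passer_montanus),Cuon_sylvestris))),Prionailurus_tricolor))),(Danio_minor,((((Urocyon_albus,Gasterosteus_domesticus),Oryza_minor),Kluyveromyces_maculatus),(Martes_fluviatilis,Glossina_australis)))).
From Bufo_elegans up to that node: 7 branches. From Martes_fluviatilis up to the same node: 4 branches. Total: 7 + 4 = 11.

11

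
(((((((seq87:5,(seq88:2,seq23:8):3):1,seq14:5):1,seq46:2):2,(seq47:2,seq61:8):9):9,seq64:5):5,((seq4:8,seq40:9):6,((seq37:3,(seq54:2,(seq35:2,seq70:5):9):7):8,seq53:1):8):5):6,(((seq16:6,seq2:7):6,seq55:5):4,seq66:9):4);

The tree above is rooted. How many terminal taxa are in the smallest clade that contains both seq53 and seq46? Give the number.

15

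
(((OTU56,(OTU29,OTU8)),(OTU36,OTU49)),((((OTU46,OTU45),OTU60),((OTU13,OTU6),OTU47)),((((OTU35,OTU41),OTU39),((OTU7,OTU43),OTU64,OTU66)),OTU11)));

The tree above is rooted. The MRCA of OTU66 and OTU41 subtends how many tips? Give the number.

The MRCA of OTU66 and OTU41 is the node subtending (((OTU35,OTU41),OTU39),((OTU7,OTU43),OTU64,OTU66)).
That clade contains 7 terminal taxa: OTU35, OTU39, OTU41, OTU43, OTU64, OTU66, OTU7.

7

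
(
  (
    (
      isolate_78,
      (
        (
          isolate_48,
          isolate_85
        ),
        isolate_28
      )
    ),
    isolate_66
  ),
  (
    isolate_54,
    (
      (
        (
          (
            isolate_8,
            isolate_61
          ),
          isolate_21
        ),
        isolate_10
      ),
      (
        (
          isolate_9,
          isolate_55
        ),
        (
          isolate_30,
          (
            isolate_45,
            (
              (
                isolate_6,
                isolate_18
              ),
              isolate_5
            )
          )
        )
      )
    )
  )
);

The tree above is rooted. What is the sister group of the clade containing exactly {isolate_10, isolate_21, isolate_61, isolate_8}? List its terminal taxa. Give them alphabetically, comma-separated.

isolate_18, isolate_30, isolate_45, isolate_5, isolate_55, isolate_6, isolate_9

The clade containing exactly {isolate_10, isolate_21, isolate_61, isolate_8} attaches to the tree at the node subtending ((((isolate_8,isolate_61),isolate_21),isolate_10),((isolate_9,isolate_55),(isolate_30,(isolate_45,((isolate_6,isolate_18),isolate_5))))).
The other lineage descending from that same node — the sister group — is ((isolate_9,isolate_55),(isolate_30,(isolate_45,((isolate_6,isolate_18),isolate_5)))); its 7 tips in alphabetical order are the answer.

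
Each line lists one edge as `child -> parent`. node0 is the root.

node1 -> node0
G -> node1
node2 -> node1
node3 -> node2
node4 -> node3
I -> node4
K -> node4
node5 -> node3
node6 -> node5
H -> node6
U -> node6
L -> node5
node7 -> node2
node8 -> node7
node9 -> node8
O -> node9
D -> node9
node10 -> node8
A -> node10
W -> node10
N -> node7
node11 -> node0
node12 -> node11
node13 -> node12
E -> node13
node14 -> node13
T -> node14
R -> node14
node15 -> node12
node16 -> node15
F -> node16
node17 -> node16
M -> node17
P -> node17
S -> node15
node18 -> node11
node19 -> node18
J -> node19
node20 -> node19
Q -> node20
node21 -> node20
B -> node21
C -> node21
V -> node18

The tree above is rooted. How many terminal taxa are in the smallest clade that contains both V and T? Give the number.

12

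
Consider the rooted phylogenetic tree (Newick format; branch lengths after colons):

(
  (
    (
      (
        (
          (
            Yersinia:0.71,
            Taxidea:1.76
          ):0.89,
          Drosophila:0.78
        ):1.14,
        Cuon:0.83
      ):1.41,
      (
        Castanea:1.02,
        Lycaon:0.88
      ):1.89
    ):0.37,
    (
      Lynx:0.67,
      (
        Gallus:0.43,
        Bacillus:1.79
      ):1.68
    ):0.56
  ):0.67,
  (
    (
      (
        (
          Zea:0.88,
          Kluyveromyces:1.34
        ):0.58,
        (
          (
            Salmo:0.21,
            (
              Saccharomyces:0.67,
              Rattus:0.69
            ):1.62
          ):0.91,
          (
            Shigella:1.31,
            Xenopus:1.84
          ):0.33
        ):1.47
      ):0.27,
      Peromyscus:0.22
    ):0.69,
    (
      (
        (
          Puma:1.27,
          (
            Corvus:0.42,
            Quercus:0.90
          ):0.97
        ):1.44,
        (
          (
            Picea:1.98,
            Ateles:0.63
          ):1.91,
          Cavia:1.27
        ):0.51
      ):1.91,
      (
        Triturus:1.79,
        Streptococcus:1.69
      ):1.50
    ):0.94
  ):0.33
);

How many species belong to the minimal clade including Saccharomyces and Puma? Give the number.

The MRCA of Saccharomyces and Puma is the node subtending ((((Zea,Kluyveromyces),((Salmo,(Saccharomyces,Rattus)),(Shigella,Xenopus))),Peromyscus),(((Puma,(Corvus,Quercus)),((Picea,Ateles),Cavia)),(Triturus,Streptococcus))).
That clade contains 16 terminal taxa: Ateles, Cavia, Corvus, Kluyveromyces, Peromyscus, Picea, Puma, Quercus, Rattus, Saccharomyces, Salmo, Shigella, Streptococcus, Triturus, Xenopus, Zea.

16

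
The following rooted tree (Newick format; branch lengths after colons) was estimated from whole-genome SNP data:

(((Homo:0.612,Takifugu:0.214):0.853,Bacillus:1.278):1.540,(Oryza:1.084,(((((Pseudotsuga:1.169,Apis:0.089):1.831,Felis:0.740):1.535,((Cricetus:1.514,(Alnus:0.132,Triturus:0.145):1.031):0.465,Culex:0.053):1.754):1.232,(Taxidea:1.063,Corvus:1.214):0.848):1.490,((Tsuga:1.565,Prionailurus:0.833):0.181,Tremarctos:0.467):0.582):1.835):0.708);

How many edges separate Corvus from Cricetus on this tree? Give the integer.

The MRCA of Corvus and Cricetus is the node subtending ((((Pseudotsuga,Apis),Felis),((Cricetus,(Alnus,Triturus)),Culex)),(Taxidea,Corvus)).
From Corvus up to that node: 2 branches. From Cricetus up to the same node: 4 branches. Total: 2 + 4 = 6.

6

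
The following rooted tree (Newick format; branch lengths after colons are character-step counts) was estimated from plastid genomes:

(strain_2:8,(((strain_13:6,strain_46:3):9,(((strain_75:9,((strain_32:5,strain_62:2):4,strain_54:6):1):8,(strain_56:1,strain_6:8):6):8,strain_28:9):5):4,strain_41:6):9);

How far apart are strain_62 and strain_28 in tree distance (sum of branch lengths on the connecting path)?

32

The path runs strain_62 → … → MRCA → … → strain_28; the MRCA is the node subtending (((strain_75,((strain_32,strain_62),strain_54)),(strain_56,strain_6)),strain_28).
Branch lengths along that path: 2 + 4 + 1 + 8 + 8 + 9 = 32.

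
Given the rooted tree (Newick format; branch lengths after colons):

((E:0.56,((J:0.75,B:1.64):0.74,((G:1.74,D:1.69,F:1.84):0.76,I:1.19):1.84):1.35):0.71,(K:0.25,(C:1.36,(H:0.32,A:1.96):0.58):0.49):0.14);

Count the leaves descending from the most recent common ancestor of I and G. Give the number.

4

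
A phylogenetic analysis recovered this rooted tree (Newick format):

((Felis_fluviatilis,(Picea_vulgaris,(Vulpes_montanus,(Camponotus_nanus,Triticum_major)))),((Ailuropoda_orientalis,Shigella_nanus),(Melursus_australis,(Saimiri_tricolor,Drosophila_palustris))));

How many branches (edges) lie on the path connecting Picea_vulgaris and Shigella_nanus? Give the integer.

6

The MRCA of Picea_vulgaris and Shigella_nanus is the root of the tree.
From Picea_vulgaris up to that node: 3 branches. From Shigella_nanus up to the same node: 3 branches. Total: 3 + 3 = 6.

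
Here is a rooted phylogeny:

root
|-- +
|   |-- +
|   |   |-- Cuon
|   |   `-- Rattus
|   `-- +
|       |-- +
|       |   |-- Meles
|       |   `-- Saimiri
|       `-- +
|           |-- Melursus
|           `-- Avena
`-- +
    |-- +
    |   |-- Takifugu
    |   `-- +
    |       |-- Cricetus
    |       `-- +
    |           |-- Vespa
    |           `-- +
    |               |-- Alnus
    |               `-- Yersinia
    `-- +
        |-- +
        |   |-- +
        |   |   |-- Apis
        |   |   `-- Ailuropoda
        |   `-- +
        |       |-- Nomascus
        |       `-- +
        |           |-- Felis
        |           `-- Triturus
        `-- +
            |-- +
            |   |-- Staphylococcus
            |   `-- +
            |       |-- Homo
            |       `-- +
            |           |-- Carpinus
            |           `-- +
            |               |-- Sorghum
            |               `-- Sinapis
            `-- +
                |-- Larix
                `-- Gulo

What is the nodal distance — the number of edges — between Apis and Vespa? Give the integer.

The MRCA of Apis and Vespa is the node subtending ((Takifugu,(Cricetus,(Vespa,(Alnus,Yersinia)))),(((Apis,Ailuropoda),(Nomascus,(Felis,Triturus))),((Staphylococcus,(Homo,(Carpinus,(Sorghum,Sinapis)))),(Larix,Gulo)))).
From Apis up to that node: 4 branches. From Vespa up to the same node: 4 branches. Total: 4 + 4 = 8.

8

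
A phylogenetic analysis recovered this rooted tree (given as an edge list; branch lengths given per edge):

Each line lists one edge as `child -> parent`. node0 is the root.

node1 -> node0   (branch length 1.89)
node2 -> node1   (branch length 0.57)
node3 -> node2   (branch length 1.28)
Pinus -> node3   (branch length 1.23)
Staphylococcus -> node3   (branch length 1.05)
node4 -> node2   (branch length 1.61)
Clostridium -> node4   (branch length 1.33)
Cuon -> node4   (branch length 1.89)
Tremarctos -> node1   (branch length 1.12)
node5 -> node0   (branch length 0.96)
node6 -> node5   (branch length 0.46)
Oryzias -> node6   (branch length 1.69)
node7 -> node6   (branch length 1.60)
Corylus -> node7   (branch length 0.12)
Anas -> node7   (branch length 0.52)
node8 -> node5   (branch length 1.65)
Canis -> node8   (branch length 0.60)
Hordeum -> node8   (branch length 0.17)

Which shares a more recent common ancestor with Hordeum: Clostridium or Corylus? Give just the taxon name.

Corylus

The MRCA of Hordeum and Corylus subtends ((Oryzias,(Corylus,Anas)),(Canis,Hordeum)) (5 taxa).
The MRCA of Hordeum and Clostridium is the root, subtending the entire tree (10 taxa).
The first is nested inside the second, so Hordeum shares a more recent common ancestor with Corylus.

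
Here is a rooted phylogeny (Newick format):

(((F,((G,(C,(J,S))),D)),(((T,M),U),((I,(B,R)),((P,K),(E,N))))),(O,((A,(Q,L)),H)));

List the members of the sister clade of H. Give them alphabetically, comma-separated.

A, L, Q

H attaches to the tree at the node subtending ((A,(Q,L)),H).
The other lineage descending from that same node — the sister group — is (A,(Q,L)); its 3 tips in alphabetical order are the answer.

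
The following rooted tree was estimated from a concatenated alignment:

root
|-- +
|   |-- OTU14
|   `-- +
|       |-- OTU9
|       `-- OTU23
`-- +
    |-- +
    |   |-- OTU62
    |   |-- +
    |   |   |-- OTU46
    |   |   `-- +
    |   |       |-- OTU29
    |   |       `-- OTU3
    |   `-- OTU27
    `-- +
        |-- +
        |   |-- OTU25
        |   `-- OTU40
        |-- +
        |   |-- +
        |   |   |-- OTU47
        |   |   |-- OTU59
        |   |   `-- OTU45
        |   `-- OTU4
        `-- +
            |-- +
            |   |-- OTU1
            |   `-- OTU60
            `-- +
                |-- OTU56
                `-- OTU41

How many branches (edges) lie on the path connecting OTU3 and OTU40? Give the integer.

7

The MRCA of OTU3 and OTU40 is the node subtending ((OTU62,(OTU46,(OTU29,OTU3)),OTU27),((OTU25,OTU40),((OTU47,OTU59,OTU45),OTU4),((OTU1,OTU60),(OTU56,OTU41)))).
From OTU3 up to that node: 4 branches. From OTU40 up to the same node: 3 branches. Total: 4 + 3 = 7.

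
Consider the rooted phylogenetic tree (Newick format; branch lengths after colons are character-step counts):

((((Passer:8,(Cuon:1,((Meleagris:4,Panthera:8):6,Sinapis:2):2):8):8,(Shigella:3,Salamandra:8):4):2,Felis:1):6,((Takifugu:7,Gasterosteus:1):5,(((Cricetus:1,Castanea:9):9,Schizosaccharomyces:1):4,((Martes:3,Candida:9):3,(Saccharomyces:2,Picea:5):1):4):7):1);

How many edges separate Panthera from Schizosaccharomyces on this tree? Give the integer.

The MRCA of Panthera and Schizosaccharomyces is the root of the tree.
From Panthera up to that node: 7 branches. From Schizosaccharomyces up to the same node: 4 branches. Total: 7 + 4 = 11.

11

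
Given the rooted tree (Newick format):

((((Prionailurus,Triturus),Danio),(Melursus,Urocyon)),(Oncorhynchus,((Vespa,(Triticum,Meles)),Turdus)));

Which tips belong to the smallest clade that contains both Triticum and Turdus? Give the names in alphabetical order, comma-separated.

Tracing Triticum: it sits inside (Triticum,Meles).
Tracing Turdus: it sits inside ((Vespa,(Triticum,Meles)),Turdus).
The smallest clade enclosing both is ((Vespa,(Triticum,Meles)),Turdus); the answer is its 4 terminal taxa in alphabetical order.

Meles, Triticum, Turdus, Vespa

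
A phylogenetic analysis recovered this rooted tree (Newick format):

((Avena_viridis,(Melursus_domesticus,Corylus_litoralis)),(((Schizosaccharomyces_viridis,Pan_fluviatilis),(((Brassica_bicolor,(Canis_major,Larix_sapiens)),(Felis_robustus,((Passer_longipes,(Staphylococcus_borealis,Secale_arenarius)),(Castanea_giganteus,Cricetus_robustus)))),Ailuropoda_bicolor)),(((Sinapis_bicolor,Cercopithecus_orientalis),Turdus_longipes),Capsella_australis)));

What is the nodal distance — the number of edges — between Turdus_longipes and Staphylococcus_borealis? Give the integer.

11

The MRCA of Turdus_longipes and Staphylococcus_borealis is the node subtending (((Schizosaccharomyces_viridis,Pan_fluviatilis),(((Brassica_bicolor,(Canis_major,Larix_sapiens)),(Felis_robustus,((Passer_longipes,(Staphylococcus_borealis,Secale_arenarius)),(Castanea_giganteus,Cricetus_robustus)))),Ailuropoda_bicolor)),(((Sinapis_bicolor,Cercopithecus_orientalis),Turdus_longipes),Capsella_australis)).
From Turdus_longipes up to that node: 3 branches. From Staphylococcus_borealis up to the same node: 8 branches. Total: 3 + 8 = 11.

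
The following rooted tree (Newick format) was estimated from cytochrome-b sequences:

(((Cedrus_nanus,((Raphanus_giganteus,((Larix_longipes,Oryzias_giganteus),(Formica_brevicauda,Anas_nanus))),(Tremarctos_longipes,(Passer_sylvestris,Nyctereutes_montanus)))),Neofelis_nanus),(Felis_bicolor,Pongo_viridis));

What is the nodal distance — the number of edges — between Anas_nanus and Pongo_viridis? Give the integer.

The MRCA of Anas_nanus and Pongo_viridis is the root of the tree.
From Anas_nanus up to that node: 7 branches. From Pongo_viridis up to the same node: 2 branches. Total: 7 + 2 = 9.

9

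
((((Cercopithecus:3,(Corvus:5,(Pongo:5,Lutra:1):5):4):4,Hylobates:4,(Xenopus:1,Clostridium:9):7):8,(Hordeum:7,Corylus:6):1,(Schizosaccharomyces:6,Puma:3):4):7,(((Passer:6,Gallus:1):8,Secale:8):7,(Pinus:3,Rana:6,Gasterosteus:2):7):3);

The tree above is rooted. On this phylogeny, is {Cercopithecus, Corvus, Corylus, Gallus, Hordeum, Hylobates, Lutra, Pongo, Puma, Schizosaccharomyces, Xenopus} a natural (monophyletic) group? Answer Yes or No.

No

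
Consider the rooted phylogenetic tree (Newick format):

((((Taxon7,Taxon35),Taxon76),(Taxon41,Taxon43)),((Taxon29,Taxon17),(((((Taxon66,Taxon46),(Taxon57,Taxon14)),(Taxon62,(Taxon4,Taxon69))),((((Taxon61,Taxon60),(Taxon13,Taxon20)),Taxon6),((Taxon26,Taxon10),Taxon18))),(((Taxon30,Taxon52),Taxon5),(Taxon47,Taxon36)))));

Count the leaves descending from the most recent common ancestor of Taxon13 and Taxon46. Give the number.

The MRCA of Taxon13 and Taxon46 is the node subtending ((((Taxon66,Taxon46),(Taxon57,Taxon14)),(Taxon62,(Taxon4,Taxon69))),((((Taxon61,Taxon60),(Taxon13,Taxon20)),Taxon6),((Taxon26,Taxon10),Taxon18))).
That clade contains 15 terminal taxa: Taxon10, Taxon13, Taxon14, Taxon18, Taxon20, Taxon26, Taxon4, Taxon46, Taxon57, Taxon6, Taxon60, Taxon61, Taxon62, Taxon66, Taxon69.

15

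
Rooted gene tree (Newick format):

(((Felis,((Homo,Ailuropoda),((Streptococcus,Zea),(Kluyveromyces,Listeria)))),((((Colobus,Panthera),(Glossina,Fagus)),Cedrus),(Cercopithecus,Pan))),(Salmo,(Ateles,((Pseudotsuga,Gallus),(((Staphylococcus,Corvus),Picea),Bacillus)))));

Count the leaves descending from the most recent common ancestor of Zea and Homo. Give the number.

The MRCA of Zea and Homo is the node subtending ((Homo,Ailuropoda),((Streptococcus,Zea),(Kluyveromyces,Listeria))).
That clade contains 6 terminal taxa: Ailuropoda, Homo, Kluyveromyces, Listeria, Streptococcus, Zea.

6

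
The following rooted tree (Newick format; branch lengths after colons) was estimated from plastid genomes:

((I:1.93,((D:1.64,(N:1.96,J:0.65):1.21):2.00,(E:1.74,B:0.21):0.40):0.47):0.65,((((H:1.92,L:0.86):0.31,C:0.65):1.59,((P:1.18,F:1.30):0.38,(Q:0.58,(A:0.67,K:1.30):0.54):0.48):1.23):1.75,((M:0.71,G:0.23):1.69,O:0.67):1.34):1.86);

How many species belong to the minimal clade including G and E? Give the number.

17

The MRCA of G and E is the root, so the clade is the entire tree.
That clade contains 17 terminal taxa: A, B, C, D, E, F, G, H, I, J, K, L, M, N, O, P, Q.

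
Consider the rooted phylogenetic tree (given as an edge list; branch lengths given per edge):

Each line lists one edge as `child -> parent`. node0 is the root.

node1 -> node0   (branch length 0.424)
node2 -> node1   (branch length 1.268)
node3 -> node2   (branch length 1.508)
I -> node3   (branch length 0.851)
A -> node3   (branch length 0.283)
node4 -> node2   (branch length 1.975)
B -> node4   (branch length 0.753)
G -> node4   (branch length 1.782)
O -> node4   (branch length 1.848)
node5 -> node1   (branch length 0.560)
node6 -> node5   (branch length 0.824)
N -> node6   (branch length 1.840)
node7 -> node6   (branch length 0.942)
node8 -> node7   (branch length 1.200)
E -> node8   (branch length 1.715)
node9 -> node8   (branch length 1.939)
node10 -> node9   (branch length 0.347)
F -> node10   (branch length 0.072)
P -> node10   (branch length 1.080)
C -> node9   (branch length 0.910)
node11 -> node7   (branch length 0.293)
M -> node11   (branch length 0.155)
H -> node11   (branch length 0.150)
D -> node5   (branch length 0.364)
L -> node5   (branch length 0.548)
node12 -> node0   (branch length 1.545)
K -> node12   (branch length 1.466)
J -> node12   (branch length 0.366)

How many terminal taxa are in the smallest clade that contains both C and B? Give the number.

14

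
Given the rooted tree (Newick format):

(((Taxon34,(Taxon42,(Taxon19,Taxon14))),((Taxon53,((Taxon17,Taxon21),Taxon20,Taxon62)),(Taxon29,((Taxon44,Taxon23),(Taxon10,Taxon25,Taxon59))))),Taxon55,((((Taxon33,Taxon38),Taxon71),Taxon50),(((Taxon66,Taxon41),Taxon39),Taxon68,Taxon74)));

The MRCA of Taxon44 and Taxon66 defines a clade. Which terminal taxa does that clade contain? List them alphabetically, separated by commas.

Tracing Taxon44: it sits inside (Taxon44,Taxon23).
Tracing Taxon66: it sits inside (Taxon66,Taxon41).
The smallest clade enclosing both is the whole tree (their MRCA is the root), so the answer is all 25 tips in alphabetical order.

Taxon10, Taxon14, Taxon17, Taxon19, Taxon20, Taxon21, Taxon23, Taxon25, Taxon29, Taxon33, Taxon34, Taxon38, Taxon39, Taxon41, Taxon42, Taxon44, Taxon50, Taxon53, Taxon55, Taxon59, Taxon62, Taxon66, Taxon68, Taxon71, Taxon74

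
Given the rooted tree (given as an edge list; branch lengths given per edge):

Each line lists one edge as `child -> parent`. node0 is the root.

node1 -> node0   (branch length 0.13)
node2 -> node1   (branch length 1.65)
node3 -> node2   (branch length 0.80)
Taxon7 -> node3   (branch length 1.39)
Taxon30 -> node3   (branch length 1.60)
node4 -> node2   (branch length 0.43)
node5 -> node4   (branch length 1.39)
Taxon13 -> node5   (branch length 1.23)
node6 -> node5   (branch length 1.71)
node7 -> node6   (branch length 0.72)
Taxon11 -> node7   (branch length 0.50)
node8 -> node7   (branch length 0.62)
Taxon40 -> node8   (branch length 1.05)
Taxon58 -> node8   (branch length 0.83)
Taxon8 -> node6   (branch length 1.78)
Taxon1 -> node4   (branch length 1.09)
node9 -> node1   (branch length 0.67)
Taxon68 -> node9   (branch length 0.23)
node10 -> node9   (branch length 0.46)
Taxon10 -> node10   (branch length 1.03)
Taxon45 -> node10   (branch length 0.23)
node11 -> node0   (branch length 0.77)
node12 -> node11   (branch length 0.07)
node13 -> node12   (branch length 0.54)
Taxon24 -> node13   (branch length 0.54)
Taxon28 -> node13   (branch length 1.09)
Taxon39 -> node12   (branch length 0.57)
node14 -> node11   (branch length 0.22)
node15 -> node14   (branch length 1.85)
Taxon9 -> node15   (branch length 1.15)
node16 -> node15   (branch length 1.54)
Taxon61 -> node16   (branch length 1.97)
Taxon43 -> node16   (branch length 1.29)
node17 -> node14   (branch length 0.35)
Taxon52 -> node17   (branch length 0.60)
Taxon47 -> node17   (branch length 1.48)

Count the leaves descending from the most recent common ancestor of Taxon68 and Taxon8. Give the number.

The MRCA of Taxon68 and Taxon8 is the node subtending (((Taxon7,Taxon30),((Taxon13,((Taxon11,(Taxon40,Taxon58)),Taxon8)),Taxon1)),(Taxon68,(Taxon10,Taxon45))).
That clade contains 11 terminal taxa: Taxon1, Taxon10, Taxon11, Taxon13, Taxon30, Taxon40, Taxon45, Taxon58, Taxon68, Taxon7, Taxon8.

11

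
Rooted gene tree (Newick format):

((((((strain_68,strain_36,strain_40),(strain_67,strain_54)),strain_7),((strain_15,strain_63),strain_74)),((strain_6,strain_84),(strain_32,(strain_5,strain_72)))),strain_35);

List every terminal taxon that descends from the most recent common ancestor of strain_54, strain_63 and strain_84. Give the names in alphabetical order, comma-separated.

strain_15, strain_32, strain_36, strain_40, strain_5, strain_54, strain_6, strain_63, strain_67, strain_68, strain_7, strain_72, strain_74, strain_84

Tracing strain_54: it sits inside (strain_67,strain_54).
Tracing strain_63: it sits inside (strain_15,strain_63).
Tracing strain_84: it sits inside (strain_6,strain_84).
The smallest clade enclosing all 3 is (((((strain_68,strain_36,strain_40),(strain_67,strain_54)),strain_7),((strain_15,strain_63),strain_74)),((strain_6,strain_84),(strain_32,(strain_5,strain_72)))); the answer is its 14 terminal taxa in alphabetical order.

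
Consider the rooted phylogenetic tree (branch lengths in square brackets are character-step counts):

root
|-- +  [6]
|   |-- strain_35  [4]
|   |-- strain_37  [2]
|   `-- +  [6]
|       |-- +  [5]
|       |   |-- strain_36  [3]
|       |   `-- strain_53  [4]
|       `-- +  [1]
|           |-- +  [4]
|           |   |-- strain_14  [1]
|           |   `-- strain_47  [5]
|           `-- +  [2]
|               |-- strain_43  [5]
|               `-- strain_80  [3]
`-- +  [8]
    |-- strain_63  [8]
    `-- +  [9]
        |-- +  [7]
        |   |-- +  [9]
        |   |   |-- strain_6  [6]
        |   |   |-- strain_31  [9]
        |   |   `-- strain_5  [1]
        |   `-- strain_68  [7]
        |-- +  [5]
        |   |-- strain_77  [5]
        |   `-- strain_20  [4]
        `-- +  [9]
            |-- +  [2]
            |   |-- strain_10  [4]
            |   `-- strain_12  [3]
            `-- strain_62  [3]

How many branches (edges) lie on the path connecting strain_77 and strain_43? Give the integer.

9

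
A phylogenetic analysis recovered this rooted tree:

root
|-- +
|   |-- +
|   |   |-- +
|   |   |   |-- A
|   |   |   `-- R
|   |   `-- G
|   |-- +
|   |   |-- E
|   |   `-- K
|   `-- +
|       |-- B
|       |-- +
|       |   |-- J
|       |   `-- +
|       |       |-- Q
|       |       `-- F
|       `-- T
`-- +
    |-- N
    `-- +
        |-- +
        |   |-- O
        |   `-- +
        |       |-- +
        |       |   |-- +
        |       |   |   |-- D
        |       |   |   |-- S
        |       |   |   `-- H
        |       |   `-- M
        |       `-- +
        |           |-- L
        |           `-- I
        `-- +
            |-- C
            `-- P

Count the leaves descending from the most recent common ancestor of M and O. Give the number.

7

The MRCA of M and O is the node subtending (O,(((D,S,H),M),(L,I))).
That clade contains 7 terminal taxa: D, H, I, L, M, O, S.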